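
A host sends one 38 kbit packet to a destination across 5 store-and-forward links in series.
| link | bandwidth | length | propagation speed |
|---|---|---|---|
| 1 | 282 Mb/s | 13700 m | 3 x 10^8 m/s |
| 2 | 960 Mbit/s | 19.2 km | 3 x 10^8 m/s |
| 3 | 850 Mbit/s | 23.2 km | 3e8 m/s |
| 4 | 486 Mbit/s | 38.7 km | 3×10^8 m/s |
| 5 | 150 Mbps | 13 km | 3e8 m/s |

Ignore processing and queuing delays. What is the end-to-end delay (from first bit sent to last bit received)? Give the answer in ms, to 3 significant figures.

0.910 ms

L = 38000 bits.
Transmission delays (L/R per hop): 0.134752, 0.0395833, 0.0447059, 0.0781893, 0.253333 ms; sum = 0.550564 ms.
Propagation delays (d/s per hop): 0.0456667, 0.064, 0.0773333, 0.129, 0.0433333 ms; sum = 0.359333 ms.
End-to-end = 0.910 ms.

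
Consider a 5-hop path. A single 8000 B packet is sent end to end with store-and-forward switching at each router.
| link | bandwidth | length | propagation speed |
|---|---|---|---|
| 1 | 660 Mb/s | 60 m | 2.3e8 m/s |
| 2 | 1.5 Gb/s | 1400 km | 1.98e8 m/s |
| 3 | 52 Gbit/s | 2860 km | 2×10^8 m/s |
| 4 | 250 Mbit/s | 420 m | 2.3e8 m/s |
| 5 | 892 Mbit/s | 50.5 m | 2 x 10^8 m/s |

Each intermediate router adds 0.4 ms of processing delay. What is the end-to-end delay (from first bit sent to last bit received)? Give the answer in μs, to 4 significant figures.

23440 μs

L = 8000 × 8 = 64000 bits.
Transmission delays (L/R per hop): 96.9697, 42.6667, 1.23077, 256, 71.7489 μs; sum = 468.616 μs.
Propagation delays (d/s per hop): 0.26087, 7070.71, 14300, 1.82609, 0.2525 μs; sum = 21373 μs.
Processing at 4 router(s): 4 × 0.4 ms = 1600 μs.
End-to-end = 23440 μs.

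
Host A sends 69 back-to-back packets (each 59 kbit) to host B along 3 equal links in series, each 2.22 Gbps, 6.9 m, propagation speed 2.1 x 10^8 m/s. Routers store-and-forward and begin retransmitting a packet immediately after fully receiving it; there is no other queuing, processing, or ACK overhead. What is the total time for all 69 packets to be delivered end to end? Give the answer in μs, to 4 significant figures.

1887 μs

Per-hop transmission t_tx = L/R = 59000/2220000000 = 26.5766 μs.
Per-hop propagation t_prop = 6.9/210000000 = 0.0328571 μs.
Pipeline fill: first packet needs 3·t_tx to clear all hops; remaining 68 packets each add one t_tx.
Total = (3+69-1)·t_tx + 3·t_prop = 71·26.5766 + 3·0.0328571 = 1887 μs.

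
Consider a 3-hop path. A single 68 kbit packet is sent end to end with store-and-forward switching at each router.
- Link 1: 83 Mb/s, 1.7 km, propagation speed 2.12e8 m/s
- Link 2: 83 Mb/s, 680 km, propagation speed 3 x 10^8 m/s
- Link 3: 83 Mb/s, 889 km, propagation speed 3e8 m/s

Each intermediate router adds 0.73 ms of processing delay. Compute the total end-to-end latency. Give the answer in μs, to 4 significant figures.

9156 μs

L = 68000 bits.
Transmission delay per hop = L/R = 68000/83000000 = 819.277 μs; 3 hops → 2457.83 μs.
Propagation delays (d/s per hop): 8.01887, 2266.67, 2963.33 μs; sum = 5238.02 μs.
Processing at 2 router(s): 2 × 0.73 ms = 1460 μs.
End-to-end = 9156 μs.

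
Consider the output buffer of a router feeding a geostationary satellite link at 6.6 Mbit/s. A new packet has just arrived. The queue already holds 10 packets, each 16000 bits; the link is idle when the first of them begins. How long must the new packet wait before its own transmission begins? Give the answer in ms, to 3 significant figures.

24.2 ms

Each queued packet: L/R = 16000/6600000 = 2.42424 ms.
10 queued → 24.2424 ms.
Queuing delay = 24.2 ms.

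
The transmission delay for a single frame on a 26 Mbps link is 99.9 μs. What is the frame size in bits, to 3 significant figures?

L = R × t_tx = 26000000 b/s × 9.99e-05 s = 2597.4 bits.

2600 bits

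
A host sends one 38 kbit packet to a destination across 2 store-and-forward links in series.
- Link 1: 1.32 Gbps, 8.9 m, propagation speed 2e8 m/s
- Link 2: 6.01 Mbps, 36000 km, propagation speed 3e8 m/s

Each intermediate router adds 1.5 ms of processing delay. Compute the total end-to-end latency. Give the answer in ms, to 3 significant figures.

L = 38000 bits.
Transmission delays (L/R per hop): 0.0287879, 6.3228 ms; sum = 6.35158 ms.
Propagation delays (d/s per hop): 4.45e-05, 120 ms; sum = 120 ms.
Processing at 1 router(s): 1 × 1.5 ms = 1.5 ms.
End-to-end = 128 ms.

128 ms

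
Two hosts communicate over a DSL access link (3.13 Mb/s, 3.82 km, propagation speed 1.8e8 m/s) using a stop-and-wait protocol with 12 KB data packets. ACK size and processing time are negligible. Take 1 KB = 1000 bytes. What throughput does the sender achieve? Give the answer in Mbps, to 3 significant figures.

3.13 Mbps

t_tx = L/R = 96000/3130000 = 0.0306709 s.
t_prop = 3820/180000000 = 2.12222e-05 s; RTT = 4.24444e-05 s.
Cycle = t_tx + RTT = 0.0307134 s.
Throughput = L / cycle = 96000 / 0.0307134 = 3.13 Mbps.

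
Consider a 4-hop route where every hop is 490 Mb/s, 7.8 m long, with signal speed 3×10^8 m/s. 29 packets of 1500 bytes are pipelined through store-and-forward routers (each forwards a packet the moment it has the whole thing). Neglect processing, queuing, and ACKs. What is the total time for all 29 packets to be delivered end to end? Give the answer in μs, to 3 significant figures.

784 μs

Per-hop transmission t_tx = L/R = 12000/490000000 = 24.4898 μs.
Per-hop propagation t_prop = 7.8/300000000 = 0.026 μs.
Pipeline fill: first packet needs 4·t_tx to clear all hops; remaining 28 packets each add one t_tx.
Total = (4+29-1)·t_tx + 4·t_prop = 32·24.4898 + 4·0.026 = 784 μs.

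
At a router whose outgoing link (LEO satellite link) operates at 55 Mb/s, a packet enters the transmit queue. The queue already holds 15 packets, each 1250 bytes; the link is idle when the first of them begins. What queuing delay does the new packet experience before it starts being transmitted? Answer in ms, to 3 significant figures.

Each queued packet: L/R = 10000/55000000 = 0.181818 ms.
15 queued → 2.72727 ms.
Queuing delay = 2.73 ms.

2.73 ms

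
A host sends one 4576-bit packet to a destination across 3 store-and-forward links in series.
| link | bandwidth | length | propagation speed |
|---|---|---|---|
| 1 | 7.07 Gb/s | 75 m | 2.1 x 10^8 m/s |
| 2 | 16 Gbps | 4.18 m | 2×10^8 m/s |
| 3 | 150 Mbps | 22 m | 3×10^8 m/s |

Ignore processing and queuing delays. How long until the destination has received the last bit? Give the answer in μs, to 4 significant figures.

Transmission delays (L/R per hop): 0.647242, 0.286, 30.5067 μs; sum = 31.4399 μs.
Propagation delays (d/s per hop): 0.357143, 0.0209, 0.0733333 μs; sum = 0.451376 μs.
End-to-end = 31.89 μs.

31.89 μs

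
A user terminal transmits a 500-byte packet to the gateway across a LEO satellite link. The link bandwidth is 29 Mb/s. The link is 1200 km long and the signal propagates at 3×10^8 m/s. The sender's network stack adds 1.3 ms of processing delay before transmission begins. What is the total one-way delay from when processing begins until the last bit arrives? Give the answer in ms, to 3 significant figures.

5.44 ms

L = 500 × 8 = 4000 bits.
Transmission delay = L/R = 4000 / 29000000 = 0.137931 ms.
Propagation delay = d/s = 1200000 m / 300000000 m/s = 4 ms.
Plus processing delay 1.3 ms = 1.3 ms.
Total = 5.44 ms.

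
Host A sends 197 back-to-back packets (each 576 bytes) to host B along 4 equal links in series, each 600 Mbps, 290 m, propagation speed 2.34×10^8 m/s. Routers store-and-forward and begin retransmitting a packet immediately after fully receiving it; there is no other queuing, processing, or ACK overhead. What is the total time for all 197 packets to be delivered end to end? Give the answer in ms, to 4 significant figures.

1.541 ms

Per-hop transmission t_tx = L/R = 4608/600000000 = 0.00768 ms.
Per-hop propagation t_prop = 290/234000000 = 0.00123932 ms.
Pipeline fill: first packet needs 4·t_tx to clear all hops; remaining 196 packets each add one t_tx.
Total = (4+197-1)·t_tx + 4·t_prop = 200·0.00768 + 4·0.00123932 = 1.541 ms.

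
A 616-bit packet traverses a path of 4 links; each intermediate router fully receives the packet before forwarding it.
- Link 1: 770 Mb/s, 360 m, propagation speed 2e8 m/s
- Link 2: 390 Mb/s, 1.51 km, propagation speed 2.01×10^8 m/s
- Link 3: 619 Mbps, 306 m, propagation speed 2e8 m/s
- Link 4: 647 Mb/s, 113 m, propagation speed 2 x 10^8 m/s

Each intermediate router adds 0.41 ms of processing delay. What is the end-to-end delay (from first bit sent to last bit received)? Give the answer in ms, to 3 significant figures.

1.25 ms

Transmission delays (L/R per hop): 0.0008, 0.00157949, 0.000995153, 0.000952087 ms; sum = 0.00432673 ms.
Propagation delays (d/s per hop): 0.0018, 0.00751244, 0.00153, 0.000565 ms; sum = 0.0114074 ms.
Processing at 3 router(s): 3 × 0.41 ms = 1.23 ms.
End-to-end = 1.25 ms.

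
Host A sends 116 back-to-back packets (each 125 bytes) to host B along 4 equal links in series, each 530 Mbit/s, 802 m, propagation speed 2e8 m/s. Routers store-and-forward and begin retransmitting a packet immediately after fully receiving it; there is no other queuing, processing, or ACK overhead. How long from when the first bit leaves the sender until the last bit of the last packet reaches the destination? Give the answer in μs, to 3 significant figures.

Per-hop transmission t_tx = L/R = 1000/530000000 = 1.88679 μs.
Per-hop propagation t_prop = 802/200000000 = 4.01 μs.
Pipeline fill: first packet needs 4·t_tx to clear all hops; remaining 115 packets each add one t_tx.
Total = (4+116-1)·t_tx + 4·t_prop = 119·1.88679 + 4·4.01 = 241 μs.

241 μs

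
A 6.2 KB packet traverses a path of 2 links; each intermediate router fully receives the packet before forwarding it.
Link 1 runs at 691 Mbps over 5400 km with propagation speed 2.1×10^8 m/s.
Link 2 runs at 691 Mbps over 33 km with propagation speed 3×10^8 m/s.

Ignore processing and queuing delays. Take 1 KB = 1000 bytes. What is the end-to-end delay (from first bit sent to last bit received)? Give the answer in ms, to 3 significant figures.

L = 49600 bits.
Transmission delay per hop = L/R = 49600/691000000 = 0.07178 ms; 2 hops → 0.14356 ms.
Propagation delays (d/s per hop): 25.7143, 0.11 ms; sum = 25.8243 ms.
End-to-end = 26.0 ms.

26.0 ms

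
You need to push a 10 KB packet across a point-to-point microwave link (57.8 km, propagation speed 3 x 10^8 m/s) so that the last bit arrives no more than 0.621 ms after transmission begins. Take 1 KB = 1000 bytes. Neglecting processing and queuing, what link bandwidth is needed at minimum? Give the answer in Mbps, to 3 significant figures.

187 Mbps

L = 80000 bits.
Propagation delay = 57800 / 300000000 = 0.192667 ms.
Transmission budget = 0.621 − 0.192667 = 0.428333 ms.
R ≥ L / t_tx = 80000 bits / 0.000428333 s = 187 Mbps.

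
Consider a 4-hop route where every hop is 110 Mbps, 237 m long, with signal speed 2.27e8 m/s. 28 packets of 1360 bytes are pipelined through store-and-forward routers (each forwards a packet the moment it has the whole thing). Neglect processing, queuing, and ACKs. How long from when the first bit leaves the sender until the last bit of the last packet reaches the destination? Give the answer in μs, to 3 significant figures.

Per-hop transmission t_tx = L/R = 10880/110000000 = 98.9091 μs.
Per-hop propagation t_prop = 237/227000000 = 1.04405 μs.
Pipeline fill: first packet needs 4·t_tx to clear all hops; remaining 27 packets each add one t_tx.
Total = (4+28-1)·t_tx + 4·t_prop = 31·98.9091 + 4·1.04405 = 3070 μs.

3070 μs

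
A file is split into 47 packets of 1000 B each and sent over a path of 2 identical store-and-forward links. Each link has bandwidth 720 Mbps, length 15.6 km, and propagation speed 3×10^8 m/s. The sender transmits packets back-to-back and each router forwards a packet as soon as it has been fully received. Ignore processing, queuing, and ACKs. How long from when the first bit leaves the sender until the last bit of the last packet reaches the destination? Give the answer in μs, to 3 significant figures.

Per-hop transmission t_tx = L/R = 8000/720000000 = 11.1111 μs.
Per-hop propagation t_prop = 15600/300000000 = 52 μs.
Pipeline fill: first packet needs 2·t_tx to clear all hops; remaining 46 packets each add one t_tx.
Total = (2+47-1)·t_tx + 2·t_prop = 48·11.1111 + 2·52 = 637 μs.

637 μs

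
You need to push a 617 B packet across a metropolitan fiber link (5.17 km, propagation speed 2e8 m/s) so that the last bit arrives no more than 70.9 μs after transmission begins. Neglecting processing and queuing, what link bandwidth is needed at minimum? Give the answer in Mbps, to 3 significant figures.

110 Mbps

L = 4936 bits.
Propagation delay = 5170 / 200000000 = 25.85 μs.
Transmission budget = 70.9 − 25.85 = 45.05 μs.
R ≥ L / t_tx = 4936 bits / 4.505e-05 s = 110 Mbps.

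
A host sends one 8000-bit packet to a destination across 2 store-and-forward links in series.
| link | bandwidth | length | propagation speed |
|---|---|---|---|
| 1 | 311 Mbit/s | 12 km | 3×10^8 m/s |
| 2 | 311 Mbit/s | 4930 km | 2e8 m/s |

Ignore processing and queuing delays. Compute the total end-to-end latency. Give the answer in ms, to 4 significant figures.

24.74 ms

Transmission delay per hop = L/R = 8000/311000000 = 0.0257235 ms; 2 hops → 0.0514469 ms.
Propagation delays (d/s per hop): 0.04, 24.65 ms; sum = 24.69 ms.
End-to-end = 24.74 ms.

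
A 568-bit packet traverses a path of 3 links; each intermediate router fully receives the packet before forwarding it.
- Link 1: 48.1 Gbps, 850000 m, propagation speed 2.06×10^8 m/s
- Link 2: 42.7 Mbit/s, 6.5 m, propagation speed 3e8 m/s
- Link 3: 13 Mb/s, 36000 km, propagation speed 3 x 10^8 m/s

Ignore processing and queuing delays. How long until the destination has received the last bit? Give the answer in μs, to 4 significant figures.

124200 μs

Transmission delays (L/R per hop): 0.0118087, 13.3021, 43.6923 μs; sum = 57.0062 μs.
Propagation delays (d/s per hop): 4126.21, 0.0216667, 120000 μs; sum = 124126 μs.
End-to-end = 124200 μs.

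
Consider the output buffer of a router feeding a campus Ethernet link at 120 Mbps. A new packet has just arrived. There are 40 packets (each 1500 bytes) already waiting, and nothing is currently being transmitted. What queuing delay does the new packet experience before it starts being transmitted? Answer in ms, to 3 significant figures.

4.00 ms

Each queued packet: L/R = 12000/120000000 = 0.1 ms.
40 queued → 4 ms.
Queuing delay = 4.00 ms.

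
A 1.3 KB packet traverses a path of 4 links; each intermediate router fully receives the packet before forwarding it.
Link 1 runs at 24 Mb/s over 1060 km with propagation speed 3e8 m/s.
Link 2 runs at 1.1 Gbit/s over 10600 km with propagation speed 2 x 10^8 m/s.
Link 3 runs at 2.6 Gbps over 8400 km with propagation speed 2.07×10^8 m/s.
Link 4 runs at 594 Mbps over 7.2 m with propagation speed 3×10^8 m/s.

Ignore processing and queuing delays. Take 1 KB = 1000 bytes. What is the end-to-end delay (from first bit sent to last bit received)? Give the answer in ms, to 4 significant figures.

L = 10400 bits.
Transmission delays (L/R per hop): 0.433333, 0.00945455, 0.004, 0.0175084 ms; sum = 0.464296 ms.
Propagation delays (d/s per hop): 3.53333, 53, 40.5797, 2.4e-05 ms; sum = 97.1131 ms.
End-to-end = 97.58 ms.

97.58 ms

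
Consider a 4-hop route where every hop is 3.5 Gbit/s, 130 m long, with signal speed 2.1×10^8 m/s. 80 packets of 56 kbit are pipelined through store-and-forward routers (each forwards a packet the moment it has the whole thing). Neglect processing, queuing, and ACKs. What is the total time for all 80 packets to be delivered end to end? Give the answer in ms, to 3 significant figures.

1.33 ms

Per-hop transmission t_tx = L/R = 56000/3500000000 = 0.016 ms.
Per-hop propagation t_prop = 130/210000000 = 0.000619048 ms.
Pipeline fill: first packet needs 4·t_tx to clear all hops; remaining 79 packets each add one t_tx.
Total = (4+80-1)·t_tx + 4·t_prop = 83·0.016 + 4·0.000619048 = 1.33 ms.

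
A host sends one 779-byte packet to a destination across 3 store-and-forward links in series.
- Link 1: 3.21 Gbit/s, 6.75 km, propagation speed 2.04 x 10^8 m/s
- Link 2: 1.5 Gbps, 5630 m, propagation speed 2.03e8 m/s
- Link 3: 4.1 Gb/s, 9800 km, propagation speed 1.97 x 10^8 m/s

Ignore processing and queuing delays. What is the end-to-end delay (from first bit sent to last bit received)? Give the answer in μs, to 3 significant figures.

L = 779 × 8 = 6232 bits.
Transmission delays (L/R per hop): 1.94143, 4.15467, 1.52 μs; sum = 7.6161 μs.
Propagation delays (d/s per hop): 33.0882, 27.734, 49746.2 μs; sum = 49807 μs.
End-to-end = 49800 μs.

49800 μs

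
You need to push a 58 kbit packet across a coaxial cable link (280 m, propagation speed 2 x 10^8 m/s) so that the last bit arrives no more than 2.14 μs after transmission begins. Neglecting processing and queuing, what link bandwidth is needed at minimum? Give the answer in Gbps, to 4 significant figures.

Propagation delay = 280 / 200000000 = 1.4 μs.
Transmission budget = 2.14 − 1.4 = 0.74 μs.
R ≥ L / t_tx = 58000 bits / 7.4e-07 s = 78.38 Gbps.

78.38 Gbps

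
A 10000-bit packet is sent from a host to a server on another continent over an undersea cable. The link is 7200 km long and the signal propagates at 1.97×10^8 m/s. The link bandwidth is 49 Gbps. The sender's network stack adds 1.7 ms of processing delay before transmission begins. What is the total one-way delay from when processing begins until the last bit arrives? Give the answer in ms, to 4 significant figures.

Transmission delay = L/R = 10000 / 49000000000 = 0.000204082 ms.
Propagation delay = d/s = 7200000 m / 197000000 m/s = 36.5482 ms.
Plus processing delay 1.7 ms = 1.7 ms.
Total = 38.25 ms.

38.25 ms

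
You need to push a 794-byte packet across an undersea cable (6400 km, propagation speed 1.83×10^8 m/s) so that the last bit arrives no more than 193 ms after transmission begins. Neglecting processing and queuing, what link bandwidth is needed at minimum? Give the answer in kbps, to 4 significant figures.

L = 6352 bits.
Propagation delay = 6400000 / 183000000 = 34.9727 ms.
Transmission budget = 193 − 34.9727 = 158.027 ms.
R ≥ L / t_tx = 6352 bits / 0.158027 s = 40.20 kbps.

40.20 kbps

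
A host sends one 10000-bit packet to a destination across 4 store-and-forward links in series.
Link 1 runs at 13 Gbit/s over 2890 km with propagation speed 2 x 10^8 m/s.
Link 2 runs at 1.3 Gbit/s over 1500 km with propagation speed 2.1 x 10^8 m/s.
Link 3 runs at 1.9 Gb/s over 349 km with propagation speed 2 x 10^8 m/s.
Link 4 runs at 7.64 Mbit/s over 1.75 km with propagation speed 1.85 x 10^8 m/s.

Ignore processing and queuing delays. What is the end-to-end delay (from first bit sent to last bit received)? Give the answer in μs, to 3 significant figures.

24700 μs

Transmission delays (L/R per hop): 0.769231, 7.69231, 5.26316, 1308.9 μs; sum = 1322.63 μs.
Propagation delays (d/s per hop): 14450, 7142.86, 1745, 9.45946 μs; sum = 23347.3 μs.
End-to-end = 24700 μs.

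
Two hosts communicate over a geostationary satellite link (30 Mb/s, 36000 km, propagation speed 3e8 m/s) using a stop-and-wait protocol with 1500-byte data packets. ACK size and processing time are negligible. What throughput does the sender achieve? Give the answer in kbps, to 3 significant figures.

t_tx = L/R = 12000/30000000 = 0.0004 s.
t_prop = 36000000/300000000 = 0.12 s; RTT = 0.24 s.
Cycle = t_tx + RTT = 0.2404 s.
Throughput = L / cycle = 12000 / 0.2404 = 49.9 kbps.

49.9 kbps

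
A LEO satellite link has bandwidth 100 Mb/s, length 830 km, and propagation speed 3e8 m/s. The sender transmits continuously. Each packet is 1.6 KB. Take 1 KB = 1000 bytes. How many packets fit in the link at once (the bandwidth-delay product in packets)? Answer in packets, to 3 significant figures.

21.6 packets

Propagation delay = 830000 / 300000000 = 0.00276667 s.
BDP = R × t_prop = 100000000 × 0.00276667 = 276667 bits.
In packets of 12800 bits: 21.6 packets.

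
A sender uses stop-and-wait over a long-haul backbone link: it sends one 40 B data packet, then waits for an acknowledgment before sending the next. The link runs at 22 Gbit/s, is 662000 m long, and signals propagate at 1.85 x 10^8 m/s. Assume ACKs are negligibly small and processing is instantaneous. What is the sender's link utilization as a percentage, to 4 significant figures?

0.0002032 %

t_tx = L/R = 320/22000000000 = 1.45455e-08 s.
t_prop = 662000/185000000 = 0.00357838 s; RTT = 0.00715676 s.
Cycle = t_tx + RTT = 0.00715677 s.
Utilization = t_tx / cycle = 1.45455e-08/0.00715677 = 0.0002032 %.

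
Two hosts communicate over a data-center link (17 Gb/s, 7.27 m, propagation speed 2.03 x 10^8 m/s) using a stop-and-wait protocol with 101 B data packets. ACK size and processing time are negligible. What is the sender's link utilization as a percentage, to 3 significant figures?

t_tx = L/R = 808/17000000000 = 4.75294e-08 s.
t_prop = 7.27/2.03e+08 = 3.58128e-08 s; RTT = 7.16256e-08 s.
Cycle = t_tx + RTT = 1.19155e-07 s.
Utilization = t_tx / cycle = 4.75294e-08/1.19155e-07 = 39.9 %.

39.9 %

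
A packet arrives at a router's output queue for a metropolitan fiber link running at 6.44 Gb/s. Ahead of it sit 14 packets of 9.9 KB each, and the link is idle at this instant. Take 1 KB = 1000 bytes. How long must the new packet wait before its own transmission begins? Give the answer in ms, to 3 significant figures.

Each queued packet: L/R = 79200/6440000000 = 0.0122981 ms.
14 queued → 0.172174 ms.
Queuing delay = 0.172 ms.

0.172 ms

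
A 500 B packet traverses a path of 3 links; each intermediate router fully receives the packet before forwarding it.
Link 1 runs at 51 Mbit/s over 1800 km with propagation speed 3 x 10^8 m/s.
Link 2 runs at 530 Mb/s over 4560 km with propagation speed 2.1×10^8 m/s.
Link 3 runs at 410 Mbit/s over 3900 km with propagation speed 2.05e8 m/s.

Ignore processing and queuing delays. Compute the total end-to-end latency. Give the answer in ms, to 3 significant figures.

L = 500 × 8 = 4000 bits.
Transmission delays (L/R per hop): 0.0784314, 0.00754717, 0.0097561 ms; sum = 0.0957346 ms.
Propagation delays (d/s per hop): 6, 21.7143, 19.0244 ms; sum = 46.7387 ms.
End-to-end = 46.8 ms.

46.8 ms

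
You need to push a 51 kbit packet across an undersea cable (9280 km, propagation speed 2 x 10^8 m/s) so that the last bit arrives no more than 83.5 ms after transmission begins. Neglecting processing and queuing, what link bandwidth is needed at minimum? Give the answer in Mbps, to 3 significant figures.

1.37 Mbps

Propagation delay = 9280000 / 200000000 = 46.4 ms.
Transmission budget = 83.5 − 46.4 = 37.1 ms.
R ≥ L / t_tx = 51000 bits / 0.0371 s = 1.37 Mbps.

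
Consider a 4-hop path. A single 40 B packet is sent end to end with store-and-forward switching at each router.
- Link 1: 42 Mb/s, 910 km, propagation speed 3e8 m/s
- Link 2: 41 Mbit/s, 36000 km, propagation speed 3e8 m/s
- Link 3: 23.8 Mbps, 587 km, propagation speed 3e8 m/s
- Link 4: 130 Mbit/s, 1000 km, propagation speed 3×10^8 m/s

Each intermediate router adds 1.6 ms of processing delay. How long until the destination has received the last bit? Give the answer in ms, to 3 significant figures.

133 ms

L = 40 × 8 = 320 bits.
Transmission delays (L/R per hop): 0.00761905, 0.00780488, 0.0134454, 0.00246154 ms; sum = 0.0313308 ms.
Propagation delays (d/s per hop): 3.03333, 120, 1.95667, 3.33333 ms; sum = 128.323 ms.
Processing at 3 router(s): 3 × 1.6 ms = 4.8 ms.
End-to-end = 133 ms.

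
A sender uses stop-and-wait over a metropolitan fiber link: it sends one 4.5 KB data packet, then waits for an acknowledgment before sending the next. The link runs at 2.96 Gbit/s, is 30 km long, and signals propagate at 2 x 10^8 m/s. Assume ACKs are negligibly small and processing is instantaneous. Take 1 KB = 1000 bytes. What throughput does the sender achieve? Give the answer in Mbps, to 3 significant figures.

115 Mbps

t_tx = L/R = 36000/2960000000 = 1.21622e-05 s.
t_prop = 30000/200000000 = 0.00015 s; RTT = 0.0003 s.
Cycle = t_tx + RTT = 0.000312162 s.
Throughput = L / cycle = 36000 / 0.000312162 = 115 Mbps.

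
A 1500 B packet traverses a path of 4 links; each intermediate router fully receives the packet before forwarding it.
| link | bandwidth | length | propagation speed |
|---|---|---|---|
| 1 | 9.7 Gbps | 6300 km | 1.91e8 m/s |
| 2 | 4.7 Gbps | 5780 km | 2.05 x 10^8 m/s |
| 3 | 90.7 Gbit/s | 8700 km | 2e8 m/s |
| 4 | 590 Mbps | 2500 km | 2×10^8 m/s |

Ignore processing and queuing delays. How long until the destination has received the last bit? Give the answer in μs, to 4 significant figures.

117200 μs

L = 1500 × 8 = 12000 bits.
Transmission delays (L/R per hop): 1.23711, 2.55319, 0.132304, 20.339 μs; sum = 24.2616 μs.
Propagation delays (d/s per hop): 32984.3, 28195.1, 43500, 12500 μs; sum = 117179 μs.
End-to-end = 117200 μs.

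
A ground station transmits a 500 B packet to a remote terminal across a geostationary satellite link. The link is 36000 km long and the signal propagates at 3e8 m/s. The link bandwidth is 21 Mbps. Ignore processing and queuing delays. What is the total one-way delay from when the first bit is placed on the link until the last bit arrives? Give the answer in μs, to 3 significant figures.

120000 μs

L = 500 × 8 = 4000 bits.
Transmission delay = L/R = 4000 / 21000000 = 190.476 μs.
Propagation delay = d/s = 36000000 m / 300000000 m/s = 120000 μs.
Total = 120000 μs.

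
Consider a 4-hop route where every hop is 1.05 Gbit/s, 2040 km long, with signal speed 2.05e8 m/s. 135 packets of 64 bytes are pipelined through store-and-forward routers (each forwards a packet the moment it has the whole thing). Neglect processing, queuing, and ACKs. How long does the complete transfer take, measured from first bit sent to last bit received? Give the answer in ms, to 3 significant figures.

39.9 ms

Per-hop transmission t_tx = L/R = 512/1050000000 = 0.000487619 ms.
Per-hop propagation t_prop = 2040000/2.05e+08 = 9.95122 ms.
Pipeline fill: first packet needs 4·t_tx to clear all hops; remaining 134 packets each add one t_tx.
Total = (4+135-1)·t_tx + 4·t_prop = 138·0.000487619 + 4·9.95122 = 39.9 ms.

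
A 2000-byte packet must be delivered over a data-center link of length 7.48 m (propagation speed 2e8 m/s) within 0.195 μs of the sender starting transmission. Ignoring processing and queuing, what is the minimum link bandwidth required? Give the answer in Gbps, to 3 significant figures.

102 Gbps

L = 16000 bits.
Propagation delay = 7.48 / 200000000 = 0.0374 μs.
Transmission budget = 0.195 − 0.0374 = 0.1576 μs.
R ≥ L / t_tx = 16000 bits / 1.576e-07 s = 102 Gbps.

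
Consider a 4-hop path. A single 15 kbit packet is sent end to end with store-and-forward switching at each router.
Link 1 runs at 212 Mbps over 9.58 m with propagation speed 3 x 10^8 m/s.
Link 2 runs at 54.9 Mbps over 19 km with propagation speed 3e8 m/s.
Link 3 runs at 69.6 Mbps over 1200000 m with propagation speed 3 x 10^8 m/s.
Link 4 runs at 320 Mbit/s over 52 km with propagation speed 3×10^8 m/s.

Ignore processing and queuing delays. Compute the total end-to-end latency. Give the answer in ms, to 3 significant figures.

4.84 ms

L = 15000 bits.
Transmission delays (L/R per hop): 0.0707547, 0.273224, 0.215517, 0.046875 ms; sum = 0.606371 ms.
Propagation delays (d/s per hop): 3.19333e-05, 0.0633333, 4, 0.173333 ms; sum = 4.2367 ms.
End-to-end = 4.84 ms.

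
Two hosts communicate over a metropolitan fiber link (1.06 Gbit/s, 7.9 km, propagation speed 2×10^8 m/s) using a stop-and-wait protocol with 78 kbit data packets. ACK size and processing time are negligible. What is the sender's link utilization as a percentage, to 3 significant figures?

t_tx = L/R = 78000/1060000000 = 7.35849e-05 s.
t_prop = 7900/200000000 = 3.95e-05 s; RTT = 7.9e-05 s.
Cycle = t_tx + RTT = 0.000152585 s.
Utilization = t_tx / cycle = 7.35849e-05/0.000152585 = 48.2 %.

48.2 %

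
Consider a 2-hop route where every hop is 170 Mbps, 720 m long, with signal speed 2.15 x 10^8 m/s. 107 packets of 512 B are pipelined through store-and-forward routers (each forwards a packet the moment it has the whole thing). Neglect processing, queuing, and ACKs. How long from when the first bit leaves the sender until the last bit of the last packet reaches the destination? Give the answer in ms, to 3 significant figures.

Per-hop transmission t_tx = L/R = 4096/170000000 = 0.0240941 ms.
Per-hop propagation t_prop = 720/215000000 = 0.00334884 ms.
Pipeline fill: first packet needs 2·t_tx to clear all hops; remaining 106 packets each add one t_tx.
Total = (2+107-1)·t_tx + 2·t_prop = 108·0.0240941 + 2·0.00334884 = 2.61 ms.

2.61 ms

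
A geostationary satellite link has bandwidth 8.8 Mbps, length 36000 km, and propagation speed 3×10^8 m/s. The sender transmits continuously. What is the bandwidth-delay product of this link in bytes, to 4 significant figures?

Propagation delay = 36000000 / 300000000 = 0.12 s.
BDP = R × t_prop = 8800000 × 0.12 = 1056000 bits.
In bytes: 1056000/8 = 132000 bytes.

132000 bytes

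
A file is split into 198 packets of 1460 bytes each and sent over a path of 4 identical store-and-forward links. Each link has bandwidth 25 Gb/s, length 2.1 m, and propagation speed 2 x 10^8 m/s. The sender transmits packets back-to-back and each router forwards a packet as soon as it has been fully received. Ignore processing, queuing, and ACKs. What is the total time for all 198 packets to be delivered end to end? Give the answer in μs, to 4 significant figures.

Per-hop transmission t_tx = L/R = 11680/25000000000 = 0.4672 μs.
Per-hop propagation t_prop = 2.1/200000000 = 0.0105 μs.
Pipeline fill: first packet needs 4·t_tx to clear all hops; remaining 197 packets each add one t_tx.
Total = (4+198-1)·t_tx + 4·t_prop = 201·0.4672 + 4·0.0105 = 93.95 μs.

93.95 μs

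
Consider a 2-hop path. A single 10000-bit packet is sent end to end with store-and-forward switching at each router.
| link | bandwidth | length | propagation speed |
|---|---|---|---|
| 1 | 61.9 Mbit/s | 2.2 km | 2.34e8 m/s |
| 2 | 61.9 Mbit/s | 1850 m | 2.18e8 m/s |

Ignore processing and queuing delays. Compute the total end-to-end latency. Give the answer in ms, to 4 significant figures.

Transmission delay per hop = L/R = 10000/61900000 = 0.161551 ms; 2 hops → 0.323102 ms.
Propagation delays (d/s per hop): 0.00940171, 0.00848624 ms; sum = 0.0178879 ms.
End-to-end = 0.3410 ms.

0.3410 ms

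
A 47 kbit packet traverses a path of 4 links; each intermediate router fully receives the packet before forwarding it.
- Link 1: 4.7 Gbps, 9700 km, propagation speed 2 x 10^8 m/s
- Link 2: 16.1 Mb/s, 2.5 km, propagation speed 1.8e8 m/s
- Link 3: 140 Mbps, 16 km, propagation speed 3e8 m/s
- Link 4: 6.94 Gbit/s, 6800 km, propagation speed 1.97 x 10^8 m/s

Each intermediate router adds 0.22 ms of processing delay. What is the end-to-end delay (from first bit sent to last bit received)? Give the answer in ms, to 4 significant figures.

87.02 ms

L = 47000 bits.
Transmission delays (L/R per hop): 0.01, 2.91925, 0.335714, 0.00677233 ms; sum = 3.27174 ms.
Propagation delays (d/s per hop): 48.5, 0.0138889, 0.0533333, 34.5178 ms; sum = 83.085 ms.
Processing at 3 router(s): 3 × 0.22 ms = 0.66 ms.
End-to-end = 87.02 ms.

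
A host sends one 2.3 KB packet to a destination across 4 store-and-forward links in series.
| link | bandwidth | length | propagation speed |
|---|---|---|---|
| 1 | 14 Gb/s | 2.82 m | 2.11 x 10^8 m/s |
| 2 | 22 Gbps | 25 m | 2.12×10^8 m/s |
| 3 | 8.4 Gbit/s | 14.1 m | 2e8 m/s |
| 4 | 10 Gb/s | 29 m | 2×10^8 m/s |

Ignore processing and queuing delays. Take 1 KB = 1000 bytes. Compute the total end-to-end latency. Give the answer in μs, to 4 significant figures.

6.528 μs

L = 18400 bits.
Transmission delays (L/R per hop): 1.31429, 0.836364, 2.19048, 1.84 μs; sum = 6.18113 μs.
Propagation delays (d/s per hop): 0.0133649, 0.117925, 0.0705, 0.145 μs; sum = 0.346789 μs.
End-to-end = 6.528 μs.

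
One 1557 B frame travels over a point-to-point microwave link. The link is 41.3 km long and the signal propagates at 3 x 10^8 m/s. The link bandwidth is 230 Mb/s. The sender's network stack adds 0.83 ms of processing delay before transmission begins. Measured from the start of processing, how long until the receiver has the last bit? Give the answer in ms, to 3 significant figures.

1.02 ms

L = 1557 × 8 = 12456 bits.
Transmission delay = L/R = 12456 / 230000000 = 0.0541565 ms.
Propagation delay = d/s = 41300 m / 300000000 m/s = 0.137667 ms.
Plus processing delay 0.83 ms = 0.83 ms.
Total = 1.02 ms.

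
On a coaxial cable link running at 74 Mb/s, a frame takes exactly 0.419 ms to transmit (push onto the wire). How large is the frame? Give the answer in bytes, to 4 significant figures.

3876 bytes

L = R × t_tx = 74000000 b/s × 0.000419 s = 31006 bits.
In bytes: 31006 / 8 = 3876 bytes.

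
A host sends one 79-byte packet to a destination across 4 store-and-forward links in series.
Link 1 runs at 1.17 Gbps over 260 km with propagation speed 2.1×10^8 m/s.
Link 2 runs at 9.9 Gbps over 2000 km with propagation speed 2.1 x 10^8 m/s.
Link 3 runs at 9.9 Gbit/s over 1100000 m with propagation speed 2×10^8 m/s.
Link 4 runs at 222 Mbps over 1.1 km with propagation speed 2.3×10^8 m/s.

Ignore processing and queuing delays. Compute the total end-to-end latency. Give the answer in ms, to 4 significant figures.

16.27 ms

L = 79 × 8 = 632 bits.
Transmission delays (L/R per hop): 0.000540171, 6.38384e-05, 6.38384e-05, 0.00284685 ms; sum = 0.00351469 ms.
Propagation delays (d/s per hop): 1.2381, 9.52381, 5.5, 0.00478261 ms; sum = 16.2667 ms.
End-to-end = 16.27 ms.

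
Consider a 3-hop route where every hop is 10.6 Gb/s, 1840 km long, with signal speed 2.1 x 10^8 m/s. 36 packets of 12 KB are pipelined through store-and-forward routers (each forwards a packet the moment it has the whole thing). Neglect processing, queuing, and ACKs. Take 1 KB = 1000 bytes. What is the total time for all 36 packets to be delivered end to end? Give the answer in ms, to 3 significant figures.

26.6 ms

Per-hop transmission t_tx = L/R = 96000/10600000000 = 0.0090566 ms.
Per-hop propagation t_prop = 1840000/210000000 = 8.7619 ms.
Pipeline fill: first packet needs 3·t_tx to clear all hops; remaining 35 packets each add one t_tx.
Total = (3+36-1)·t_tx + 3·t_prop = 38·0.0090566 + 3·8.7619 = 26.6 ms.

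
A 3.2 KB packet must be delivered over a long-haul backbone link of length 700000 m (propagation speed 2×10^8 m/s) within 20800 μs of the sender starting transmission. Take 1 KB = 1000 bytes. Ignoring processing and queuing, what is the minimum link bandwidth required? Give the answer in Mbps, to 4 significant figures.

1.480 Mbps

L = 25600 bits.
Propagation delay = 700000 / 200000000 = 3500 μs.
Transmission budget = 20800 − 3500 = 17300 μs.
R ≥ L / t_tx = 25600 bits / 0.0173 s = 1.480 Mbps.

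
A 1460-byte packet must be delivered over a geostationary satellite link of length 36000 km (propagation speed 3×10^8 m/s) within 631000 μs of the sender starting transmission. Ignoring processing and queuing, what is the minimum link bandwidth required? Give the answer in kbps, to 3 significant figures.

L = 11680 bits.
Propagation delay = 36000000 / 300000000 = 120000 μs.
Transmission budget = 631000 − 120000 = 511000 μs.
R ≥ L / t_tx = 11680 bits / 0.511 s = 22.9 kbps.

22.9 kbps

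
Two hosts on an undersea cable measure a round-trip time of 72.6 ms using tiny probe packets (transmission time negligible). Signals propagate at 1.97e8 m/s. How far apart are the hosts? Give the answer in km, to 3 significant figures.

7150 km

One-way propagation = RTT/2 = 36.3 ms.
d = s × t = 197000000 × 0.0363 = 7150 km.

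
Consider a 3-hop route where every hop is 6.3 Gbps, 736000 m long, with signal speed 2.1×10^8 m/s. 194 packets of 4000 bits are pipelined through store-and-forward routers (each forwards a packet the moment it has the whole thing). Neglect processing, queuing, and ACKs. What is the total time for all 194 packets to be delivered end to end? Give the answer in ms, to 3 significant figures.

10.6 ms

Per-hop transmission t_tx = L/R = 4000/6300000000 = 0.000634921 ms.
Per-hop propagation t_prop = 736000/210000000 = 3.50476 ms.
Pipeline fill: first packet needs 3·t_tx to clear all hops; remaining 193 packets each add one t_tx.
Total = (3+194-1)·t_tx + 3·t_prop = 196·0.000634921 + 3·3.50476 = 10.6 ms.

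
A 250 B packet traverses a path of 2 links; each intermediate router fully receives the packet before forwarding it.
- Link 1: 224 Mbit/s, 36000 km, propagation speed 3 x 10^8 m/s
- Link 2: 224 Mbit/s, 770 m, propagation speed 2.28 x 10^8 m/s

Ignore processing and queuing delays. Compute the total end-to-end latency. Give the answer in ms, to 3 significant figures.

120 ms

L = 250 × 8 = 2000 bits.
Transmission delay per hop = L/R = 2000/224000000 = 0.00892857 ms; 2 hops → 0.0178571 ms.
Propagation delays (d/s per hop): 120, 0.00337719 ms; sum = 120.003 ms.
End-to-end = 120 ms.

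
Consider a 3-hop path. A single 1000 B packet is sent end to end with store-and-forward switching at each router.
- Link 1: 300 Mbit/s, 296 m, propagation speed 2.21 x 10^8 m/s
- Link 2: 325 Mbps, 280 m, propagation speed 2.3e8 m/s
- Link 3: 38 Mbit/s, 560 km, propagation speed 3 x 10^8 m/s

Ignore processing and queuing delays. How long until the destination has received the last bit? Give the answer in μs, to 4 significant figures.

L = 1000 × 8 = 8000 bits.
Transmission delays (L/R per hop): 26.6667, 24.6154, 210.526 μs; sum = 261.808 μs.
Propagation delays (d/s per hop): 1.33937, 1.21739, 1866.67 μs; sum = 1869.22 μs.
End-to-end = 2131 μs.

2131 μs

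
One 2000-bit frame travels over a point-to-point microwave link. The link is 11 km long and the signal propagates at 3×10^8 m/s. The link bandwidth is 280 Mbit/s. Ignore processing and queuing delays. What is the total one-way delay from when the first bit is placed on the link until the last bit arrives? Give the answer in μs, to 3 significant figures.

Transmission delay = L/R = 2000 / 280000000 = 7.14286 μs.
Propagation delay = d/s = 11000 m / 300000000 m/s = 36.6667 μs.
Total = 43.8 μs.

43.8 μs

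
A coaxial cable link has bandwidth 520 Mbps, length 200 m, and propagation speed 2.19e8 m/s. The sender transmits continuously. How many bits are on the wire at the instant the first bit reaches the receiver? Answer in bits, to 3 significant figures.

Propagation delay = 200 / 219000000 = 9.13242e-07 s.
BDP = R × t_prop = 520000000 × 9.13242e-07 = 474.886 bits.

475 bits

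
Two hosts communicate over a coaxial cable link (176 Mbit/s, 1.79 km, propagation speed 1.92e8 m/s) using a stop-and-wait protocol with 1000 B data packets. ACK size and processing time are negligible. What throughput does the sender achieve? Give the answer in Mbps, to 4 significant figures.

t_tx = L/R = 8000/176000000 = 4.54545e-05 s.
t_prop = 1790/192000000 = 9.32292e-06 s; RTT = 1.86458e-05 s.
Cycle = t_tx + RTT = 6.41004e-05 s.
Throughput = L / cycle = 8000 / 6.41004e-05 = 124.8 Mbps.

124.8 Mbps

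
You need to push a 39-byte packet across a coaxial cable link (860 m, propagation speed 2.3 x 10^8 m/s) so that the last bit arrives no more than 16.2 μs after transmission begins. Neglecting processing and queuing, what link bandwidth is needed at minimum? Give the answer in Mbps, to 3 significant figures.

L = 312 bits.
Propagation delay = 860 / 2.3e+08 = 3.73913 μs.
Transmission budget = 16.2 − 3.73913 = 12.4609 μs.
R ≥ L / t_tx = 312 bits / 1.24609e-05 s = 25.0 Mbps.

25.0 Mbps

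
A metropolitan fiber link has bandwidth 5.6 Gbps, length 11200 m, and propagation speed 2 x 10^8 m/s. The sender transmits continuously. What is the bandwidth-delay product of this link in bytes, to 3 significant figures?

Propagation delay = 11200 / 200000000 = 5.6e-05 s.
BDP = R × t_prop = 5600000000 × 5.6e-05 = 313600 bits.
In bytes: 313600/8 = 39200 bytes.

39200 bytes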